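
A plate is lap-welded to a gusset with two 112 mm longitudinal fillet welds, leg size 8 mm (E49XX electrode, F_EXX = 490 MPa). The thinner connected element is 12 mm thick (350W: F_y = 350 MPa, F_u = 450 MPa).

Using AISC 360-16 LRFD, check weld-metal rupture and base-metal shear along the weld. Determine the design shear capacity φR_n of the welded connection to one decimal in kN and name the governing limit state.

Weld metal: throat = 0.707×8 = 5.656 mm, L = 2×112 = 224 mm. φR_n = 0.75 × 0.6 × 490 × 5.656 × 224 = 279.4 kN.
Base metal shear (12 mm plate): yield φR_n = 1.0×0.6×350×12×224 = 564.5 kN; rupture φR_n = 0.75×0.6×450×12×224 = 544.3 kN; take 544.3 kN (rupture).
Governing: min(279.4, 544.3) = 279.4 kN → weld metal.

279.4 kN (weld metal governs)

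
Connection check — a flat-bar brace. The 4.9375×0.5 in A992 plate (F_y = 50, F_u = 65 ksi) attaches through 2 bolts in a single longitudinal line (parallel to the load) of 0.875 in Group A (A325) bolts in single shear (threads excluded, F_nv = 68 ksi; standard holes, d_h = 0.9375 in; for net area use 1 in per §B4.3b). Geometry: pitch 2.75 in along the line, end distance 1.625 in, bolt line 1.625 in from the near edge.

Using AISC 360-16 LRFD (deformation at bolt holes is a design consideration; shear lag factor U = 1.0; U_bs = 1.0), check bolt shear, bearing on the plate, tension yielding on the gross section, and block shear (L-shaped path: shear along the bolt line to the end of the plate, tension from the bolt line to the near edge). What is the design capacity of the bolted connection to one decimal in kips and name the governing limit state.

Bolt shear: A_b = π(0.875)²/4 = 0.60132 in². φR_n = 0.75 × 68 × 0.60132 × 2 × 1 = 61.3 kips.
Bearing (0.5 in plate, F_u = 65 ksi): end bolts L_c = 1.625 − 0.9375/2 = 1.15625, R_n = min(1.2×1.15625×0.5×65, 2.4×0.875×0.5×65) = 45.094 kips/bolt; interior L_c = 2.75 − 0.9375 = 1.8125, R_n = 68.25 kips/bolt. φR_n = 0.75 × (1×45.094 + 1×68.25) = 85.0 kips.
Tension yield (gross): A_g = 4.9375×0.5 = 2.4688 in². φR_n = 0.90 × 50 × 2.4688 = 111.1 kips.
Block shear: shear path 1×[1.625+1×2.75] = 1×4.375 in, A_gv = 2.1875, A_nv = 1×(4.375 − 1.5×1)×0.5 = 1.4375 in²; tension to near edge: (1.625 − 0.5×1)×0.5 = 0.5625 in². R_n = min(0.6×65×1.4375, 0.6×50×2.1875) + 1.0×65×0.5625 = min(56.063, 65.625) + 36.563 = 92.626 kips. φR_n = 0.75 × 92.626 = 69.5 kips.
Governing: min(61.3, 85.0, 111.1, 69.5) = 61.3 kips → bolt shear.

61.3 kips (bolt shear governs)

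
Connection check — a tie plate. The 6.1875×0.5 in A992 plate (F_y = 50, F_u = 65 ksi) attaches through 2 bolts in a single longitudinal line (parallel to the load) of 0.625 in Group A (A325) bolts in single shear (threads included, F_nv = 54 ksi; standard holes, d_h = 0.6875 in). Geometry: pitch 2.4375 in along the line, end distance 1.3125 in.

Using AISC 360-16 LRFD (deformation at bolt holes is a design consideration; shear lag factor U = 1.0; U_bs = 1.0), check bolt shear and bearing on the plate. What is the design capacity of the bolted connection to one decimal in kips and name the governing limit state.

Bolt shear: A_b = π(0.625)²/4 = 0.3068 in². φR_n = 0.75 × 54 × 0.3068 × 2 × 1 = 24.9 kips.
Bearing (0.5 in plate, F_u = 65 ksi): end bolts L_c = 1.3125 − 0.6875/2 = 0.96875, R_n = min(1.2×0.96875×0.5×65, 2.4×0.625×0.5×65) = 37.781 kips/bolt; interior L_c = 2.4375 − 0.6875 = 1.75, R_n = 48.75 kips/bolt. φR_n = 0.75 × (1×37.781 + 1×48.75) = 64.9 kips.
Governing: min(24.9, 64.9) = 24.9 kips → bolt shear.

24.9 kips (bolt shear governs)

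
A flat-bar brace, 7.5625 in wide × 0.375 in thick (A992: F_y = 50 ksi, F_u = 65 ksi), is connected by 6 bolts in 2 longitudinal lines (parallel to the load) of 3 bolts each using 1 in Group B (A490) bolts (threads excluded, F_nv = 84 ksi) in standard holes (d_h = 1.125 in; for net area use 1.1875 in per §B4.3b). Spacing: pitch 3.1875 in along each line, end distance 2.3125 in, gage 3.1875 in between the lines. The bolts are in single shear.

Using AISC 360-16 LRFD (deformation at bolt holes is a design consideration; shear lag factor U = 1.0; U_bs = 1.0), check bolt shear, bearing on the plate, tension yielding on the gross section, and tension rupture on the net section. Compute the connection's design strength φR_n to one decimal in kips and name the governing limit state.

94.8 kips (net-section rupture governs)

Bolt shear: A_b = π(1)²/4 = 0.7854 in². φR_n = 0.75 × 84 × 0.7854 × 6 × 1 = 296.9 kips.
Bearing (0.375 in plate, F_u = 65 ksi): end bolts L_c = 2.3125 − 1.125/2 = 1.75, R_n = min(1.2×1.75×0.375×65, 2.4×1×0.375×65) = 51.188 kips/bolt; interior L_c = 3.1875 − 1.125 = 2.0625, R_n = 58.5 kips/bolt. φR_n = 0.75 × (2×51.188 + 4×58.5) = 252.3 kips.
Tension yield (gross): A_g = 7.5625×0.375 = 2.8359 in². φR_n = 0.90 × 50 × 2.8359 = 127.6 kips.
Tension rupture (net): A_n = (7.5625 − 2×1.1875)×0.375 = 1.9453 in² (U = 1.0, A_e = A_n). φR_n = 0.75 × 65 × 1.9453 = 94.8 kips.
Governing: min(296.9, 252.3, 127.6, 94.8) = 94.8 kips → net-section rupture.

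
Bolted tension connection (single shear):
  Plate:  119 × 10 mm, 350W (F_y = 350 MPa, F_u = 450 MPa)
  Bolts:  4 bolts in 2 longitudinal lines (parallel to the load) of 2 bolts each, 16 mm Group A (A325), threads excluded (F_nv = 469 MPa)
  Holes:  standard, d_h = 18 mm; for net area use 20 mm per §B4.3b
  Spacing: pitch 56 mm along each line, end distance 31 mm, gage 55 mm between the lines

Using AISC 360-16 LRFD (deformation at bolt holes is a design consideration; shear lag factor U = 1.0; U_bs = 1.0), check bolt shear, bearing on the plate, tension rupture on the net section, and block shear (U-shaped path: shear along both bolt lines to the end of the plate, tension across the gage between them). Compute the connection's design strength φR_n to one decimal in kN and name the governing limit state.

266.6 kN (net-section rupture governs)

Bolt shear: A_b = π(16)²/4 = 201.06 mm². φR_n = 0.75 × 469 × 201.06 × 4 × 1 = 282.9 kN.
Bearing (10 mm plate, F_u = 450 MPa): end bolts L_c = 31 − 18/2 = 22, R_n = min(1.2×22×10×450, 2.4×16×10×450) = 118.8 kN/bolt; interior L_c = 56 − 18 = 38, R_n = 172.8 kN/bolt. φR_n = 0.75 × (2×118.8 + 2×172.8) = 437.4 kN.
Tension rupture (net): A_n = (119 − 2×20)×10 = 790 mm² (U = 1.0, A_e = A_n). φR_n = 0.75 × 450 × 790 = 266.6 kN.
Block shear: shear path 2×[31+1×56] = 2×87 mm, A_gv = 1740, A_nv = 2×(87 − 1.5×20)×10 = 1140 mm²; tension across gage: (55 − 1×20)×10 = 350 mm². R_n = min(0.6×450×1140, 0.6×350×1740) + 1.0×450×350 = min(307.8, 365.4) + 157.5 = 465.3 kN. φR_n = 0.75 × 465.3 = 349.0 kN.
Governing: min(282.9, 437.4, 266.6, 349.0) = 266.6 kN → net-section rupture.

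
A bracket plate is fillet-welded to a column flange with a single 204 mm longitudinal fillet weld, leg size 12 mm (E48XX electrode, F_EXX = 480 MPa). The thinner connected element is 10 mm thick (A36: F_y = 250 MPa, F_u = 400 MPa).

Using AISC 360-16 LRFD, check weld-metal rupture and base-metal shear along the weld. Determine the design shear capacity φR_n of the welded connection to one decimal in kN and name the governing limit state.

Weld metal: throat = 0.707×12 = 8.484 mm, L = 204 mm. φR_n = 0.75 × 0.6 × 480 × 8.484 × 204 = 373.8 kN.
Base metal shear (10 mm plate): yield φR_n = 1.0×0.6×250×10×204 = 306.0 kN; rupture φR_n = 0.75×0.6×400×10×204 = 367.2 kN; take 306.0 kN (yield).
Governing: min(373.8, 306.0) = 306.0 kN → base-metal shear.

306.0 kN (base-metal shear governs)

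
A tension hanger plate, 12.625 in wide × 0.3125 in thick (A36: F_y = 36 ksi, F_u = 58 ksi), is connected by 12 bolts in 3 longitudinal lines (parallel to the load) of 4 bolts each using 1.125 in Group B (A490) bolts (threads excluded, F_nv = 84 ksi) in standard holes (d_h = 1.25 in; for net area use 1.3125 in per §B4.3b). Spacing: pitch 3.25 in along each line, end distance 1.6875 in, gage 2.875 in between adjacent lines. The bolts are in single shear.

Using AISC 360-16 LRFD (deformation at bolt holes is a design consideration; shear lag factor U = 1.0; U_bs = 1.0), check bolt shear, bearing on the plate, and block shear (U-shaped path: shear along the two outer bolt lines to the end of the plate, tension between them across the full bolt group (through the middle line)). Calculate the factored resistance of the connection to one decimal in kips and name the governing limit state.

154.1 kips (block shear governs)

Bolt shear: A_b = π(1.125)²/4 = 0.99402 in². φR_n = 0.75 × 84 × 0.99402 × 12 × 1 = 751.5 kips.
Bearing (0.3125 in plate, F_u = 58 ksi): end bolts L_c = 1.6875 − 1.25/2 = 1.0625, R_n = min(1.2×1.0625×0.3125×58, 2.4×1.125×0.3125×58) = 23.109 kips/bolt; interior L_c = 3.25 − 1.25 = 2, R_n = 43.5 kips/bolt. φR_n = 0.75 × (3×23.109 + 9×43.5) = 345.6 kips.
Block shear: shear path 2×[1.6875+3×3.25] = 2×11.4375 in, A_gv = 7.1484, A_nv = 2×(11.4375 − 3.5×1.3125)×0.3125 = 4.2773 in²; tension across gage: (5.75 − 2×1.3125)×0.3125 = 0.97656 in². R_n = min(0.6×58×4.2773, 0.6×36×7.1484) + 1.0×58×0.97656 = min(148.85, 154.41) + 56.64 = 205.49 kips. φR_n = 0.75 × 205.49 = 154.1 kips.
Governing: min(751.5, 345.6, 154.1) = 154.1 kips → block shear.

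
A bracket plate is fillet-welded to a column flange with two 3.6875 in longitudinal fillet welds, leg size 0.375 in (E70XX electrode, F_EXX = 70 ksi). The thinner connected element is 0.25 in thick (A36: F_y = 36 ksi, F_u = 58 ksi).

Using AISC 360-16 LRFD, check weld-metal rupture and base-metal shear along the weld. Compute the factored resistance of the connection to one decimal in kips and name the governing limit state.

Weld metal: throat = 0.707×0.375 = 0.26513 in, L = 2×3.6875 = 7.375 in. φR_n = 0.75 × 0.6 × 70 × 0.26513 × 7.375 = 61.6 kips.
Base metal shear (0.25 in plate): yield φR_n = 1.0×0.6×36×0.25×7.375 = 39.8 kips; rupture φR_n = 0.75×0.6×58×0.25×7.375 = 48.1 kips; take 39.8 kips (yield).
Governing: min(61.6, 39.8) = 39.8 kips → base-metal shear.

39.8 kips (base-metal shear governs)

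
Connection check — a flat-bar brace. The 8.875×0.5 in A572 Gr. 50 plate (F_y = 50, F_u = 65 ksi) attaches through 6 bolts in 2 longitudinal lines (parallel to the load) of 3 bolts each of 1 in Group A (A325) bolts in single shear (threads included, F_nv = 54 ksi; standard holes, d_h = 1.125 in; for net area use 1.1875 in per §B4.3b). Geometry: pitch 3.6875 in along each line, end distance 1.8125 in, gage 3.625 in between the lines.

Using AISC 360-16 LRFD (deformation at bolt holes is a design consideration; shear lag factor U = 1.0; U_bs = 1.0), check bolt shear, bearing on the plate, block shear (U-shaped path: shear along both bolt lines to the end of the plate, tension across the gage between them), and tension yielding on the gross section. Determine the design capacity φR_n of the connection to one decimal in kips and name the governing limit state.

190.9 kips (bolt shear governs)

Bolt shear: A_b = π(1)²/4 = 0.7854 in². φR_n = 0.75 × 54 × 0.7854 × 6 × 1 = 190.9 kips.
Bearing (0.5 in plate, F_u = 65 ksi): end bolts L_c = 1.8125 − 1.125/2 = 1.25, R_n = min(1.2×1.25×0.5×65, 2.4×1×0.5×65) = 48.75 kips/bolt; interior L_c = 3.6875 − 1.125 = 2.5625, R_n = 78 kips/bolt. φR_n = 0.75 × (2×48.75 + 4×78) = 307.1 kips.
Block shear: shear path 2×[1.8125+2×3.6875] = 2×9.1875 in, A_gv = 9.1875, A_nv = 2×(9.1875 − 2.5×1.1875)×0.5 = 6.2188 in²; tension across gage: (3.625 − 1×1.1875)×0.5 = 1.2188 in². R_n = min(0.6×65×6.2188, 0.6×50×9.1875) + 1.0×65×1.2188 = min(242.53, 275.63) + 79.222 = 321.75 kips. φR_n = 0.75 × 321.75 = 241.3 kips.
Tension yield (gross): A_g = 8.875×0.5 = 4.4375 in². φR_n = 0.90 × 50 × 4.4375 = 199.7 kips.
Governing: min(190.9, 307.1, 241.3, 199.7) = 190.9 kips → bolt shear.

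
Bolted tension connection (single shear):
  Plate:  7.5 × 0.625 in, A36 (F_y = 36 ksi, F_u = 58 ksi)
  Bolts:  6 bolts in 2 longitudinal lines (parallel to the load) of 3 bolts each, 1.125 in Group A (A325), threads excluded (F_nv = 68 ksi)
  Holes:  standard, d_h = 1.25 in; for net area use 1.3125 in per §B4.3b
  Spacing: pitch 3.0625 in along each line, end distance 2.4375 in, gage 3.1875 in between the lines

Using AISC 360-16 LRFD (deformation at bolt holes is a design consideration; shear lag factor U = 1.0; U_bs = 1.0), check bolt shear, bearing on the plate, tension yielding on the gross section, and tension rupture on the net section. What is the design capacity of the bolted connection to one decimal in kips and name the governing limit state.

Bolt shear: A_b = π(1.125)²/4 = 0.99402 in². φR_n = 0.75 × 68 × 0.99402 × 6 × 1 = 304.2 kips.
Bearing (0.625 in plate, F_u = 58 ksi): end bolts L_c = 2.4375 − 1.25/2 = 1.8125, R_n = min(1.2×1.8125×0.625×58, 2.4×1.125×0.625×58) = 78.844 kips/bolt; interior L_c = 3.0625 − 1.25 = 1.8125, R_n = 78.844 kips/bolt. φR_n = 0.75 × (2×78.844 + 4×78.844) = 354.8 kips.
Tension yield (gross): A_g = 7.5×0.625 = 4.6875 in². φR_n = 0.90 × 36 × 4.6875 = 151.9 kips.
Tension rupture (net): A_n = (7.5 − 2×1.3125)×0.625 = 3.0469 in² (U = 1.0, A_e = A_n). φR_n = 0.75 × 58 × 3.0469 = 132.5 kips.
Governing: min(304.2, 354.8, 151.9, 132.5) = 132.5 kips → net-section rupture.

132.5 kips (net-section rupture governs)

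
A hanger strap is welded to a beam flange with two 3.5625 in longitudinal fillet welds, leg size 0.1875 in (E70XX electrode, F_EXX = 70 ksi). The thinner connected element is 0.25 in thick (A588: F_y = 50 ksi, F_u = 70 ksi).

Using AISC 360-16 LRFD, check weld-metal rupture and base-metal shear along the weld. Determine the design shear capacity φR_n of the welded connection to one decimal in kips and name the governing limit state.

29.8 kips (weld metal governs)

Weld metal: throat = 0.707×0.1875 = 0.13256 in, L = 2×3.5625 = 7.125 in. φR_n = 0.75 × 0.6 × 70 × 0.13256 × 7.125 = 29.8 kips.
Base metal shear (0.25 in plate): yield φR_n = 1.0×0.6×50×0.25×7.125 = 53.4 kips; rupture φR_n = 0.75×0.6×70×0.25×7.125 = 56.1 kips; take 53.4 kips (yield).
Governing: min(29.8, 53.4) = 29.8 kips → weld metal.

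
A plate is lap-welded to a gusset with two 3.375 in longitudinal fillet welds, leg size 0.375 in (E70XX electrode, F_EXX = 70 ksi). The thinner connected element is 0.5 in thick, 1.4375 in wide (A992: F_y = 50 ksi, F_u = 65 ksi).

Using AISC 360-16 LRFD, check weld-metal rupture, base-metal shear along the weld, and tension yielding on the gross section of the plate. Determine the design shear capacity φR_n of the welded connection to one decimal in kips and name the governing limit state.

Weld metal: throat = 0.707×0.375 = 0.26513 in, L = 2×3.375 = 6.75 in. φR_n = 0.75 × 0.6 × 70 × 0.26513 × 6.75 = 56.4 kips.
Base metal shear (0.5 in plate): yield φR_n = 1.0×0.6×50×0.5×6.75 = 101.3 kips; rupture φR_n = 0.75×0.6×65×0.5×6.75 = 98.7 kips; take 98.7 kips (rupture).
Tension yield (gross): A_g = 1.4375×0.5 = 0.71875 in². φR_n = 0.90 × 50 × 0.71875 = 32.3 kips.
Governing: min(56.4, 98.7, 32.3) = 32.3 kips → gross-section yield.

32.3 kips (gross-section yield governs)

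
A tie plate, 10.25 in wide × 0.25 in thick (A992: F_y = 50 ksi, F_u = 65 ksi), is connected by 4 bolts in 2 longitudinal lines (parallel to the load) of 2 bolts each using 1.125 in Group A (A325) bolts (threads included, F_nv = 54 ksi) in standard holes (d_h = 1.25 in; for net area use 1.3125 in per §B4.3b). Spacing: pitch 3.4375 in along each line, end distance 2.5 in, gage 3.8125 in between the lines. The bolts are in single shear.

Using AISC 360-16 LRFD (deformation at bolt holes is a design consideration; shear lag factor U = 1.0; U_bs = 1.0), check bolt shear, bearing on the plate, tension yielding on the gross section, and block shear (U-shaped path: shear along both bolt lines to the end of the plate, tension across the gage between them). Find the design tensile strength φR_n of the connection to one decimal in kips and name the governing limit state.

Bolt shear: A_b = π(1.125)²/4 = 0.99402 in². φR_n = 0.75 × 54 × 0.99402 × 4 × 1 = 161.0 kips.
Bearing (0.25 in plate, F_u = 65 ksi): end bolts L_c = 2.5 − 1.25/2 = 1.875, R_n = min(1.2×1.875×0.25×65, 2.4×1.125×0.25×65) = 36.563 kips/bolt; interior L_c = 3.4375 − 1.25 = 2.1875, R_n = 42.656 kips/bolt. φR_n = 0.75 × (2×36.563 + 2×42.656) = 118.8 kips.
Tension yield (gross): A_g = 10.25×0.25 = 2.5625 in². φR_n = 0.90 × 50 × 2.5625 = 115.3 kips.
Block shear: shear path 2×[2.5+1×3.4375] = 2×5.9375 in, A_gv = 2.9688, A_nv = 2×(5.9375 − 1.5×1.3125)×0.25 = 1.9844 in²; tension across gage: (3.8125 − 1×1.3125)×0.25 = 0.625 in². R_n = min(0.6×65×1.9844, 0.6×50×2.9688) + 1.0×65×0.625 = min(77.392, 89.064) + 40.625 = 118.02 kips. φR_n = 0.75 × 118.02 = 88.5 kips.
Governing: min(161.0, 118.8, 115.3, 88.5) = 88.5 kips → block shear.

88.5 kips (block shear governs)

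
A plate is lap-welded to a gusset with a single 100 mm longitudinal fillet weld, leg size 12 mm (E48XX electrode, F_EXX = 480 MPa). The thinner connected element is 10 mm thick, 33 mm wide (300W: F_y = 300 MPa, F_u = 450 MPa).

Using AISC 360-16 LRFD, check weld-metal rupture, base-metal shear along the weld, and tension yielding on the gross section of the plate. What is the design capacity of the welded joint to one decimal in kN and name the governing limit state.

Weld metal: throat = 0.707×12 = 8.484 mm, L = 100 mm. φR_n = 0.75 × 0.6 × 480 × 8.484 × 100 = 183.3 kN.
Base metal shear (10 mm plate): yield φR_n = 1.0×0.6×300×10×100 = 180.0 kN; rupture φR_n = 0.75×0.6×450×10×100 = 202.5 kN; take 180.0 kN (yield).
Tension yield (gross): A_g = 33×10 = 330 mm². φR_n = 0.90 × 300 × 330 = 89.1 kN.
Governing: min(183.3, 180.0, 89.1) = 89.1 kN → gross-section yield.

89.1 kN (gross-section yield governs)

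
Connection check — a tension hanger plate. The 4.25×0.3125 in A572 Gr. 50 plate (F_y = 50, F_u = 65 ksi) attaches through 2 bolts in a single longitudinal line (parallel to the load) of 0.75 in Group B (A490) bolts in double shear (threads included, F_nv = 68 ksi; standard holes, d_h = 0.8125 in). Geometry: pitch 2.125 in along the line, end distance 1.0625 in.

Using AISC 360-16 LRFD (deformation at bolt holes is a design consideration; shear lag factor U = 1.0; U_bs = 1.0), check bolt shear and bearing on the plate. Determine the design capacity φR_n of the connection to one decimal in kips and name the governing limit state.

Bolt shear: A_b = π(0.75)²/4 = 0.44179 in². φR_n = 0.75 × 68 × 0.44179 × 2 × 2 = 90.1 kips.
Bearing (0.3125 in plate, F_u = 65 ksi): end bolts L_c = 1.0625 − 0.8125/2 = 0.65625, R_n = min(1.2×0.65625×0.3125×65, 2.4×0.75×0.3125×65) = 15.996 kips/bolt; interior L_c = 2.125 − 0.8125 = 1.3125, R_n = 31.992 kips/bolt. φR_n = 0.75 × (1×15.996 + 1×31.992) = 36.0 kips.
Governing: min(90.1, 36.0) = 36.0 kips → bearing.

36.0 kips (bearing governs)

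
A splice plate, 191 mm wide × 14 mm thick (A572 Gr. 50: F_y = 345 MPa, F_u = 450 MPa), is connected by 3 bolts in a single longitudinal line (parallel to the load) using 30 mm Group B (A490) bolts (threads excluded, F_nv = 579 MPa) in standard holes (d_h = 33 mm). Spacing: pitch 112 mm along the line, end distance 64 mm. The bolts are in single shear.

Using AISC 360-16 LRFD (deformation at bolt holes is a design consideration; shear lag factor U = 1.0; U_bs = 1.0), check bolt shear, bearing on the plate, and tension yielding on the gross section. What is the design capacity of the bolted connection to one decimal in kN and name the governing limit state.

Bolt shear: A_b = π(30)²/4 = 706.86 mm². φR_n = 0.75 × 579 × 706.86 × 3 × 1 = 920.9 kN.
Bearing (14 mm plate, F_u = 450 MPa): end bolts L_c = 64 − 33/2 = 47.5, R_n = min(1.2×47.5×14×450, 2.4×30×14×450) = 359.1 kN/bolt; interior L_c = 112 − 33 = 79, R_n = 453.6 kN/bolt. φR_n = 0.75 × (1×359.1 + 2×453.6) = 949.7 kN.
Tension yield (gross): A_g = 191×14 = 2674 mm². φR_n = 0.90 × 345 × 2674 = 830.3 kN.
Governing: min(920.9, 949.7, 830.3) = 830.3 kN → gross-section yield.

830.3 kN (gross-section yield governs)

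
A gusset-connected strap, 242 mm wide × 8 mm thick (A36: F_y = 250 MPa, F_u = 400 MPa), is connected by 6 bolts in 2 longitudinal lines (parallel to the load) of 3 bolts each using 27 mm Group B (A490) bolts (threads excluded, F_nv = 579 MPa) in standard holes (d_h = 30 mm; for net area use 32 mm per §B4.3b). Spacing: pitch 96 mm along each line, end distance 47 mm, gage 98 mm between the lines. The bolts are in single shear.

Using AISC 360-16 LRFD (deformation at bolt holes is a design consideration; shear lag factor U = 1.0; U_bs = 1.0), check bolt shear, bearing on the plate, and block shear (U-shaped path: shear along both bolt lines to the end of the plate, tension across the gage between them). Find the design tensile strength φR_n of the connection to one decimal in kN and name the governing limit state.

Bolt shear: A_b = π(27)²/4 = 572.56 mm². φR_n = 0.75 × 579 × 572.56 × 6 × 1 = 1491.8 kN.
Bearing (8 mm plate, F_u = 400 MPa): end bolts L_c = 47 − 30/2 = 32, R_n = min(1.2×32×8×400, 2.4×27×8×400) = 122.88 kN/bolt; interior L_c = 96 − 30 = 66, R_n = 207.36 kN/bolt. φR_n = 0.75 × (2×122.88 + 4×207.36) = 806.4 kN.
Block shear: shear path 2×[47+2×96] = 2×239 mm, A_gv = 3824, A_nv = 2×(239 − 2.5×32)×8 = 2544 mm²; tension across gage: (98 − 1×32)×8 = 528 mm². R_n = min(0.6×400×2544, 0.6×250×3824) + 1.0×400×528 = min(610.56, 573.6) + 211.2 = 784.8 kN. φR_n = 0.75 × 784.8 = 588.6 kN.
Governing: min(1491.8, 806.4, 588.6) = 588.6 kN → block shear.

588.6 kN (block shear governs)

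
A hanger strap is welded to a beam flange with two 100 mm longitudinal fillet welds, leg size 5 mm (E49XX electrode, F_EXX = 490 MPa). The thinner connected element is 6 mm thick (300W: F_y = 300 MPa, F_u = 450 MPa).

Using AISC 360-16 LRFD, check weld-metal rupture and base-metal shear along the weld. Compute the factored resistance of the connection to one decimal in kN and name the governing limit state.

Weld metal: throat = 0.707×5 = 3.535 mm, L = 2×100 = 200 mm. φR_n = 0.75 × 0.6 × 490 × 3.535 × 200 = 155.9 kN.
Base metal shear (6 mm plate): yield φR_n = 1.0×0.6×300×6×200 = 216.0 kN; rupture φR_n = 0.75×0.6×450×6×200 = 243.0 kN; take 216.0 kN (yield).
Governing: min(155.9, 216.0) = 155.9 kN → weld metal.

155.9 kN (weld metal governs)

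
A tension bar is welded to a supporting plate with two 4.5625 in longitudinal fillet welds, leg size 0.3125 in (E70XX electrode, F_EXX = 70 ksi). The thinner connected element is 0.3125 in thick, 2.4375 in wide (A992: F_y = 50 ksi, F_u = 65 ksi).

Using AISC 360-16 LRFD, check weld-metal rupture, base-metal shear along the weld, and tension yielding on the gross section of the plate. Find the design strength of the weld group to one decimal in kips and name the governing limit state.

34.3 kips (gross-section yield governs)

Weld metal: throat = 0.707×0.3125 = 0.22094 in, L = 2×4.5625 = 9.125 in. φR_n = 0.75 × 0.6 × 70 × 0.22094 × 9.125 = 63.5 kips.
Base metal shear (0.3125 in plate): yield φR_n = 1.0×0.6×50×0.3125×9.125 = 85.5 kips; rupture φR_n = 0.75×0.6×65×0.3125×9.125 = 83.4 kips; take 83.4 kips (rupture).
Tension yield (gross): A_g = 2.4375×0.3125 = 0.76172 in². φR_n = 0.90 × 50 × 0.76172 = 34.3 kips.
Governing: min(63.5, 83.4, 34.3) = 34.3 kips → gross-section yield.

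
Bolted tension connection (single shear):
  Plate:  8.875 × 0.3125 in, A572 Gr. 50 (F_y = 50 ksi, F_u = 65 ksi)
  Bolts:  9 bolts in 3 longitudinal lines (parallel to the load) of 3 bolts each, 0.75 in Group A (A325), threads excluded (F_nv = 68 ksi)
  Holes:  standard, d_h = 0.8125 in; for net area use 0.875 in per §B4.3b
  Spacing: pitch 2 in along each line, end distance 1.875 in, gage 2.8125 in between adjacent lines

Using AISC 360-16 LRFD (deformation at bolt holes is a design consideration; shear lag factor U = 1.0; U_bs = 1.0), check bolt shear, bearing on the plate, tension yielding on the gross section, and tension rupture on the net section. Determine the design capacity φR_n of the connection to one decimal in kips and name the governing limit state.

95.2 kips (net-section rupture governs)

Bolt shear: A_b = π(0.75)²/4 = 0.44179 in². φR_n = 0.75 × 68 × 0.44179 × 9 × 1 = 202.8 kips.
Bearing (0.3125 in plate, F_u = 65 ksi): end bolts L_c = 1.875 − 0.8125/2 = 1.46875, R_n = min(1.2×1.46875×0.3125×65, 2.4×0.75×0.3125×65) = 35.801 kips/bolt; interior L_c = 2 − 0.8125 = 1.1875, R_n = 28.945 kips/bolt. φR_n = 0.75 × (3×35.801 + 6×28.945) = 210.8 kips.
Tension yield (gross): A_g = 8.875×0.3125 = 2.7734 in². φR_n = 0.90 × 50 × 2.7734 = 124.8 kips.
Tension rupture (net): A_n = (8.875 − 3×0.875)×0.3125 = 1.9531 in² (U = 1.0, A_e = A_n). φR_n = 0.75 × 65 × 1.9531 = 95.2 kips.
Governing: min(202.8, 210.8, 124.8, 95.2) = 95.2 kips → net-section rupture.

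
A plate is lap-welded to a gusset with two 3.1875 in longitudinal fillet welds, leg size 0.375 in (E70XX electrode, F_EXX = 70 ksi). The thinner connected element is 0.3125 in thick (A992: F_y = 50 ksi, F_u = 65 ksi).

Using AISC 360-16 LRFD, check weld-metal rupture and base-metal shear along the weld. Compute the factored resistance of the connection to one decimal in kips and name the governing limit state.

Weld metal: throat = 0.707×0.375 = 0.26513 in, L = 2×3.1875 = 6.375 in. φR_n = 0.75 × 0.6 × 70 × 0.26513 × 6.375 = 53.2 kips.
Base metal shear (0.3125 in plate): yield φR_n = 1.0×0.6×50×0.3125×6.375 = 59.8 kips; rupture φR_n = 0.75×0.6×65×0.3125×6.375 = 58.3 kips; take 58.3 kips (rupture).
Governing: min(53.2, 58.3) = 53.2 kips → weld metal.

53.2 kips (weld metal governs)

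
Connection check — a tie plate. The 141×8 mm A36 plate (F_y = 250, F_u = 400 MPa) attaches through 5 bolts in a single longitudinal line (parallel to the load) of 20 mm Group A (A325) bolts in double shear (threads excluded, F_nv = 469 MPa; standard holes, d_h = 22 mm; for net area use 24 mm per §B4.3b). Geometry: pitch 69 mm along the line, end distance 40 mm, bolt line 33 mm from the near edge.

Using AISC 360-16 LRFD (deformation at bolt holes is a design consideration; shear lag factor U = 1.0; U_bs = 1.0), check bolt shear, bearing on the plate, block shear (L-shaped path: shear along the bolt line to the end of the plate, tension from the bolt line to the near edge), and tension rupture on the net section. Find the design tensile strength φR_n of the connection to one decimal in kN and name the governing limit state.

Bolt shear: A_b = π(20)²/4 = 314.16 mm². φR_n = 0.75 × 469 × 314.16 × 5 × 2 = 1105.1 kN.
Bearing (8 mm plate, F_u = 400 MPa): end bolts L_c = 40 − 22/2 = 29, R_n = min(1.2×29×8×400, 2.4×20×8×400) = 111.36 kN/bolt; interior L_c = 69 − 22 = 47, R_n = 153.6 kN/bolt. φR_n = 0.75 × (1×111.36 + 4×153.6) = 544.3 kN.
Block shear: shear path 1×[40+4×69] = 1×316 mm, A_gv = 2528, A_nv = 1×(316 − 4.5×24)×8 = 1664 mm²; tension to near edge: (33 − 0.5×24)×8 = 168 mm². R_n = min(0.6×400×1664, 0.6×250×2528) + 1.0×400×168 = min(399.36, 379.2) + 67.2 = 446.4 kN. φR_n = 0.75 × 446.4 = 334.8 kN.
Tension rupture (net): A_n = (141 − 1×24)×8 = 936 mm² (U = 1.0, A_e = A_n). φR_n = 0.75 × 400 × 936 = 280.8 kN.
Governing: min(1105.1, 544.3, 334.8, 280.8) = 280.8 kN → net-section rupture.

280.8 kN (net-section rupture governs)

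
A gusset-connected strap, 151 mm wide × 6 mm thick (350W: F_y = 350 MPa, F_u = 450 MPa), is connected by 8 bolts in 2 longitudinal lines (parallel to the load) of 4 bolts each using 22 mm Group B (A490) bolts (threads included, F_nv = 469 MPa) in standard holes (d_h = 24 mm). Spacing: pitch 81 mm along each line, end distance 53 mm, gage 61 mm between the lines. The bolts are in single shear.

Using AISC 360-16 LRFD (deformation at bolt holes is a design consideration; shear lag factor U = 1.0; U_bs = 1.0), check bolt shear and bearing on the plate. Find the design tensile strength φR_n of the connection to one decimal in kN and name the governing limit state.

840.8 kN (bearing governs)

Bolt shear: A_b = π(22)²/4 = 380.13 mm². φR_n = 0.75 × 469 × 380.13 × 8 × 1 = 1069.7 kN.
Bearing (6 mm plate, F_u = 450 MPa): end bolts L_c = 53 − 24/2 = 41, R_n = min(1.2×41×6×450, 2.4×22×6×450) = 132.84 kN/bolt; interior L_c = 81 − 24 = 57, R_n = 142.56 kN/bolt. φR_n = 0.75 × (2×132.84 + 6×142.56) = 840.8 kN.
Governing: min(1069.7, 840.8) = 840.8 kN → bearing.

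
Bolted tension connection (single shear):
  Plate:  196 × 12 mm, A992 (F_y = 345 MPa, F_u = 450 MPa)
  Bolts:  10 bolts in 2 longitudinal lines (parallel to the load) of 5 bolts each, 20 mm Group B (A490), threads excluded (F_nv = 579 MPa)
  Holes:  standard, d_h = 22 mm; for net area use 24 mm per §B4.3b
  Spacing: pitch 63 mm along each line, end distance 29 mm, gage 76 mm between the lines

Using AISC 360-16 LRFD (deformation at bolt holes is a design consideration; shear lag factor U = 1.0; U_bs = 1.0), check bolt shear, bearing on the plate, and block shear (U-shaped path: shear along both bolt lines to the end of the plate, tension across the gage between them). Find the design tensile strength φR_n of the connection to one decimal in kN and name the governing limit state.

1051.4 kN (block shear governs)

Bolt shear: A_b = π(20)²/4 = 314.16 mm². φR_n = 0.75 × 579 × 314.16 × 10 × 1 = 1364.2 kN.
Bearing (12 mm plate, F_u = 450 MPa): end bolts L_c = 29 − 22/2 = 18, R_n = min(1.2×18×12×450, 2.4×20×12×450) = 116.64 kN/bolt; interior L_c = 63 − 22 = 41, R_n = 259.2 kN/bolt. φR_n = 0.75 × (2×116.64 + 8×259.2) = 1730.2 kN.
Block shear: shear path 2×[29+4×63] = 2×281 mm, A_gv = 6744, A_nv = 2×(281 − 4.5×24)×12 = 4152 mm²; tension across gage: (76 − 1×24)×12 = 624 mm². R_n = min(0.6×450×4152, 0.6×345×6744) + 1.0×450×624 = min(1121, 1396) + 280.8 = 1401.8 kN. φR_n = 0.75 × 1401.8 = 1051.4 kN.
Governing: min(1364.2, 1730.2, 1051.4) = 1051.4 kN → block shear.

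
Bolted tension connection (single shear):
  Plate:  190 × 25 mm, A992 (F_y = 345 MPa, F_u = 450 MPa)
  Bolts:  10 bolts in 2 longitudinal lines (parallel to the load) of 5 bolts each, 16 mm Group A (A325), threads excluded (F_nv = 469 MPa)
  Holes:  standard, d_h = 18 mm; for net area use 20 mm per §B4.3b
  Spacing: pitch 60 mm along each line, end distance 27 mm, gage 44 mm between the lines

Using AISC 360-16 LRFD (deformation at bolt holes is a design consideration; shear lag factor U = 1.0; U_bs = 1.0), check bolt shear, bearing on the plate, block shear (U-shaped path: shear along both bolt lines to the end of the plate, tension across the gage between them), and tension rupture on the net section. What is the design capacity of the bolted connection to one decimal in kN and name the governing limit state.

707.2 kN (bolt shear governs)

Bolt shear: A_b = π(16)²/4 = 201.06 mm². φR_n = 0.75 × 469 × 201.06 × 10 × 1 = 707.2 kN.
Bearing (25 mm plate, F_u = 450 MPa): end bolts L_c = 27 − 18/2 = 18, R_n = min(1.2×18×25×450, 2.4×16×25×450) = 243 kN/bolt; interior L_c = 60 − 18 = 42, R_n = 432 kN/bolt. φR_n = 0.75 × (2×243 + 8×432) = 2956.5 kN.
Block shear: shear path 2×[27+4×60] = 2×267 mm, A_gv = 13350, A_nv = 2×(267 − 4.5×20)×25 = 8850 mm²; tension across gage: (44 − 1×20)×25 = 600 mm². R_n = min(0.6×450×8850, 0.6×345×13350) + 1.0×450×600 = min(2389.5, 2763.5) + 270 = 2659.5 kN. φR_n = 0.75 × 2659.5 = 1994.6 kN.
Tension rupture (net): A_n = (190 − 2×20)×25 = 3750 mm² (U = 1.0, A_e = A_n). φR_n = 0.75 × 450 × 3750 = 1265.6 kN.
Governing: min(707.2, 2956.5, 1994.6, 1265.6) = 707.2 kN → bolt shear.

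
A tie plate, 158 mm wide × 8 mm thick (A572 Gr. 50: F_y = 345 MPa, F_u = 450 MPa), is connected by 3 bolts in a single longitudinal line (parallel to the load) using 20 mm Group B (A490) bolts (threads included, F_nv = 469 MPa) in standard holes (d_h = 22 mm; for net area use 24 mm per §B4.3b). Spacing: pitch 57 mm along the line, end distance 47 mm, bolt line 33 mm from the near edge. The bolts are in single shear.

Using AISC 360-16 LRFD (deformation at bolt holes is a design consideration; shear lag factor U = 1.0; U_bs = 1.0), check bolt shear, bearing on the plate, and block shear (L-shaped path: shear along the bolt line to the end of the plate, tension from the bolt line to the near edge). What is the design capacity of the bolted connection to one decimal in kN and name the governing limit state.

Bolt shear: A_b = π(20)²/4 = 314.16 mm². φR_n = 0.75 × 469 × 314.16 × 3 × 1 = 331.5 kN.
Bearing (8 mm plate, F_u = 450 MPa): end bolts L_c = 47 − 22/2 = 36, R_n = min(1.2×36×8×450, 2.4×20×8×450) = 155.52 kN/bolt; interior L_c = 57 − 22 = 35, R_n = 151.2 kN/bolt. φR_n = 0.75 × (1×155.52 + 2×151.2) = 343.4 kN.
Block shear: shear path 1×[47+2×57] = 1×161 mm, A_gv = 1288, A_nv = 1×(161 − 2.5×24)×8 = 808 mm²; tension to near edge: (33 − 0.5×24)×8 = 168 mm². R_n = min(0.6×450×808, 0.6×345×1288) + 1.0×450×168 = min(218.16, 266.62) + 75.6 = 293.76 kN. φR_n = 0.75 × 293.76 = 220.3 kN.
Governing: min(331.5, 343.4, 220.3) = 220.3 kN → block shear.

220.3 kN (block shear governs)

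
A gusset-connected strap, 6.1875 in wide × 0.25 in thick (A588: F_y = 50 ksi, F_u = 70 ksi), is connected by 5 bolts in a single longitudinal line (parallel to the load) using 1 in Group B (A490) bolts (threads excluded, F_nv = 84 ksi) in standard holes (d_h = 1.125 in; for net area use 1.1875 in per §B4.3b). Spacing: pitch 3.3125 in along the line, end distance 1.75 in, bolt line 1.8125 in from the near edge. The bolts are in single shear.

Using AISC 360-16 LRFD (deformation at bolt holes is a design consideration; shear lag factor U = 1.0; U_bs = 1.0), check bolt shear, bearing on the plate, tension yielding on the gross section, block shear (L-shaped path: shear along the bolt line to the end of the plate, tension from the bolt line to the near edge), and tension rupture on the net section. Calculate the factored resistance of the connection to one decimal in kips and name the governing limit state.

65.6 kips (net-section rupture governs)

Bolt shear: A_b = π(1)²/4 = 0.7854 in². φR_n = 0.75 × 84 × 0.7854 × 5 × 1 = 247.4 kips.
Bearing (0.25 in plate, F_u = 70 ksi): end bolts L_c = 1.75 − 1.125/2 = 1.1875, R_n = min(1.2×1.1875×0.25×70, 2.4×1×0.25×70) = 24.938 kips/bolt; interior L_c = 3.3125 − 1.125 = 2.1875, R_n = 42 kips/bolt. φR_n = 0.75 × (1×24.938 + 4×42) = 144.7 kips.
Tension yield (gross): A_g = 6.1875×0.25 = 1.5469 in². φR_n = 0.90 × 50 × 1.5469 = 69.6 kips.
Block shear: shear path 1×[1.75+4×3.3125] = 1×15 in, A_gv = 3.75, A_nv = 1×(15 − 4.5×1.1875)×0.25 = 2.4141 in²; tension to near edge: (1.8125 − 0.5×1.1875)×0.25 = 0.30469 in². R_n = min(0.6×70×2.4141, 0.6×50×3.75) + 1.0×70×0.30469 = min(101.39, 112.5) + 21.328 = 122.72 kips. φR_n = 0.75 × 122.72 = 92.0 kips.
Tension rupture (net): A_n = (6.1875 − 1×1.1875)×0.25 = 1.25 in² (U = 1.0, A_e = A_n). φR_n = 0.75 × 70 × 1.25 = 65.6 kips.
Governing: min(247.4, 144.7, 69.6, 92.0, 65.6) = 65.6 kips → net-section rupture.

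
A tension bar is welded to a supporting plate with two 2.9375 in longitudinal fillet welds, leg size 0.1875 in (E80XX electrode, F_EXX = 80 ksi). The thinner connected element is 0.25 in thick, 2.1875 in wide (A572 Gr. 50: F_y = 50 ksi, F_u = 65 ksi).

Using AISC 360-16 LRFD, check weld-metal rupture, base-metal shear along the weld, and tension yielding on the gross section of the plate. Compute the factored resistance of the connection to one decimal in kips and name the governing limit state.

Weld metal: throat = 0.707×0.1875 = 0.13256 in, L = 2×2.9375 = 5.875 in. φR_n = 0.75 × 0.6 × 80 × 0.13256 × 5.875 = 28.0 kips.
Base metal shear (0.25 in plate): yield φR_n = 1.0×0.6×50×0.25×5.875 = 44.1 kips; rupture φR_n = 0.75×0.6×65×0.25×5.875 = 43.0 kips; take 43.0 kips (rupture).
Tension yield (gross): A_g = 2.1875×0.25 = 0.54688 in². φR_n = 0.90 × 50 × 0.54688 = 24.6 kips.
Governing: min(28.0, 43.0, 24.6) = 24.6 kips → gross-section yield.

24.6 kips (gross-section yield governs)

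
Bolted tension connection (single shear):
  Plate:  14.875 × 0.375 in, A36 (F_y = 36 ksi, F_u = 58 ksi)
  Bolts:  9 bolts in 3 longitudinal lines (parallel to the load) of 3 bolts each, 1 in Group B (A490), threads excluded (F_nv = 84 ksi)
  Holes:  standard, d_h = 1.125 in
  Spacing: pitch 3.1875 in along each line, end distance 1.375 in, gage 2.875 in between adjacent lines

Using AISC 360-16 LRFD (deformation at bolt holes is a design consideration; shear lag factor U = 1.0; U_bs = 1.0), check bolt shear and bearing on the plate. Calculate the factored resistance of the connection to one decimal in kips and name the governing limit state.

282.6 kips (bearing governs)

Bolt shear: A_b = π(1)²/4 = 0.7854 in². φR_n = 0.75 × 84 × 0.7854 × 9 × 1 = 445.3 kips.
Bearing (0.375 in plate, F_u = 58 ksi): end bolts L_c = 1.375 − 1.125/2 = 0.8125, R_n = min(1.2×0.8125×0.375×58, 2.4×1×0.375×58) = 21.206 kips/bolt; interior L_c = 3.1875 − 1.125 = 2.0625, R_n = 52.2 kips/bolt. φR_n = 0.75 × (3×21.206 + 6×52.2) = 282.6 kips.
Governing: min(445.3, 282.6) = 282.6 kips → bearing.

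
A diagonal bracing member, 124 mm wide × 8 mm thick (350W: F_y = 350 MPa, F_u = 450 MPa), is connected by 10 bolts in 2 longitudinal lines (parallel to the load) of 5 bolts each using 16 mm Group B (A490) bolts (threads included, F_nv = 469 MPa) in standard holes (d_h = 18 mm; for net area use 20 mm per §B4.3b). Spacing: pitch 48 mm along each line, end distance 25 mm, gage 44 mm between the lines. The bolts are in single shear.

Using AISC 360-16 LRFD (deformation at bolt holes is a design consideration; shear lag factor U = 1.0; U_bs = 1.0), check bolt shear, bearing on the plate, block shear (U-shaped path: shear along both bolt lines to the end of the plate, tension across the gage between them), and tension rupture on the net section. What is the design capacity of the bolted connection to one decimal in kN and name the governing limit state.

226.8 kN (net-section rupture governs)

Bolt shear: A_b = π(16)²/4 = 201.06 mm². φR_n = 0.75 × 469 × 201.06 × 10 × 1 = 707.2 kN.
Bearing (8 mm plate, F_u = 450 MPa): end bolts L_c = 25 − 18/2 = 16, R_n = min(1.2×16×8×450, 2.4×16×8×450) = 69.12 kN/bolt; interior L_c = 48 − 18 = 30, R_n = 129.6 kN/bolt. φR_n = 0.75 × (2×69.12 + 8×129.6) = 881.3 kN.
Block shear: shear path 2×[25+4×48] = 2×217 mm, A_gv = 3472, A_nv = 2×(217 − 4.5×20)×8 = 2032 mm²; tension across gage: (44 − 1×20)×8 = 192 mm². R_n = min(0.6×450×2032, 0.6×350×3472) + 1.0×450×192 = min(548.64, 729.12) + 86.4 = 635.04 kN. φR_n = 0.75 × 635.04 = 476.3 kN.
Tension rupture (net): A_n = (124 − 2×20)×8 = 672 mm² (U = 1.0, A_e = A_n). φR_n = 0.75 × 450 × 672 = 226.8 kN.
Governing: min(707.2, 881.3, 476.3, 226.8) = 226.8 kN → net-section rupture.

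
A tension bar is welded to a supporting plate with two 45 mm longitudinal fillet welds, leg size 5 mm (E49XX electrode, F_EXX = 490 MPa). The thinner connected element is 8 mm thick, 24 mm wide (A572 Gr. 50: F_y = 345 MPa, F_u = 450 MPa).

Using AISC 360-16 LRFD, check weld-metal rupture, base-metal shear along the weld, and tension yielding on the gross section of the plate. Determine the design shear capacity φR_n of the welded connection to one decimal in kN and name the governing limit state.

59.6 kN (gross-section yield governs)

Weld metal: throat = 0.707×5 = 3.535 mm, L = 2×45 = 90 mm. φR_n = 0.75 × 0.6 × 490 × 3.535 × 90 = 70.2 kN.
Base metal shear (8 mm plate): yield φR_n = 1.0×0.6×345×8×90 = 149.0 kN; rupture φR_n = 0.75×0.6×450×8×90 = 145.8 kN; take 145.8 kN (rupture).
Tension yield (gross): A_g = 24×8 = 192 mm². φR_n = 0.90 × 345 × 192 = 59.6 kN.
Governing: min(70.2, 145.8, 59.6) = 59.6 kN → gross-section yield.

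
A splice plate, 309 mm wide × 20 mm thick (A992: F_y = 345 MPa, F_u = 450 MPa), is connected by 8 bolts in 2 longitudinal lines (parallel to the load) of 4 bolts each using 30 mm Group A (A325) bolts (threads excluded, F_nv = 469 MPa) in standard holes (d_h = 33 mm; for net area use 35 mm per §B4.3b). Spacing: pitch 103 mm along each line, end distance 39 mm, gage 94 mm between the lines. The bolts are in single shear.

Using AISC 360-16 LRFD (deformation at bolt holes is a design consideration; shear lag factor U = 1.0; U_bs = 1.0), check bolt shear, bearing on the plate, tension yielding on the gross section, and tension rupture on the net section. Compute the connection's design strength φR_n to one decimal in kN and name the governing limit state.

Bolt shear: A_b = π(30)²/4 = 706.86 mm². φR_n = 0.75 × 469 × 706.86 × 8 × 1 = 1989.1 kN.
Bearing (20 mm plate, F_u = 450 MPa): end bolts L_c = 39 − 33/2 = 22.5, R_n = min(1.2×22.5×20×450, 2.4×30×20×450) = 243 kN/bolt; interior L_c = 103 − 33 = 70, R_n = 648 kN/bolt. φR_n = 0.75 × (2×243 + 6×648) = 3280.5 kN.
Tension yield (gross): A_g = 309×20 = 6180 mm². φR_n = 0.90 × 345 × 6180 = 1918.9 kN.
Tension rupture (net): A_n = (309 − 2×35)×20 = 4780 mm² (U = 1.0, A_e = A_n). φR_n = 0.75 × 450 × 4780 = 1613.3 kN.
Governing: min(1989.1, 3280.5, 1918.9, 1613.3) = 1613.3 kN → net-section rupture.

1613.3 kN (net-section rupture governs)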